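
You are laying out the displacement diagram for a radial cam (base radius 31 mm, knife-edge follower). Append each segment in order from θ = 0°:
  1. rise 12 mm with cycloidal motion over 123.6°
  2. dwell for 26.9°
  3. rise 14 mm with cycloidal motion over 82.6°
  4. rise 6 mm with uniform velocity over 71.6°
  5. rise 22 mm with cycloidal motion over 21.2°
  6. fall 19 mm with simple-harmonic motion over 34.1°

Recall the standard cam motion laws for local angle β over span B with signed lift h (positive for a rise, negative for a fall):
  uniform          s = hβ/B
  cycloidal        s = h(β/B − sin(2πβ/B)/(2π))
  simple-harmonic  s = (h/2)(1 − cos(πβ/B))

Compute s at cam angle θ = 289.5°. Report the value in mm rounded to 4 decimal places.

seg 1 [0°–123.6°] cycloidal, h=12: full span → s += 12 → s = 12.0000
seg 2 [123.6°–150.5°] dwell: s stays 12.0000
seg 3 [150.5°–233.1°] cycloidal, h=14: full span → s += 14 → s = 26.0000
seg 4 [233.1°–304.7°] uniform, h=6: θ=289.5° here. β=56.4, B=71.6. 6·56.4/71.6 = 4.7263 → s = 30.7263

30.7263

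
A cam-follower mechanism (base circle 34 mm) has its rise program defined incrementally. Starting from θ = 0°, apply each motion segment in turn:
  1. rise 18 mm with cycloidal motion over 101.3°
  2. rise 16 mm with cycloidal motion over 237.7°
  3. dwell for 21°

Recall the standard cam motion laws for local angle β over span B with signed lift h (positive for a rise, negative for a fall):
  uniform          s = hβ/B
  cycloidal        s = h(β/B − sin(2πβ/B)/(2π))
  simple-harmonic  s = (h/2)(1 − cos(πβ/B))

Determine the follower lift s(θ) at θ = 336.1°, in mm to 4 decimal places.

seg 1 [0°–101.3°] cycloidal, h=18: full span → s += 18 → s = 18.0000
seg 2 [101.3°–339°] cycloidal, h=16: θ=336.1° here. β=234.8, B=237.7. 16·(0.9878 − sin(2π·0.9878)/(2π)) = 15.9998 → s = 33.9998

33.9998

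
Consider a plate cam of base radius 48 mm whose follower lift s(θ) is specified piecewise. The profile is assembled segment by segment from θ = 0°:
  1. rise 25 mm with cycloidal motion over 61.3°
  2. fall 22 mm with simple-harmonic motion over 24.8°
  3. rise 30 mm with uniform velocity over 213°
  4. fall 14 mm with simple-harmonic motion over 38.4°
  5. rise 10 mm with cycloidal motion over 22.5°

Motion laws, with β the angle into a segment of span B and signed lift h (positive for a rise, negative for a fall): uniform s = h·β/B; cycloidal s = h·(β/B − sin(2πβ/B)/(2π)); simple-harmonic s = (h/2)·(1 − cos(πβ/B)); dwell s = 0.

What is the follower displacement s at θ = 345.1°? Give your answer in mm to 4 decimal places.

seg 1 [0°–61.3°] cycloidal, h=25: full span → s += 25 → s = 25.0000
seg 2 [61.3°–86.1°] simple-harmonic, h=-22: full span → s += -22 → s = 3.0000
seg 3 [86.1°–299.1°] uniform, h=30: full span → s += 30 → s = 33.0000
seg 4 [299.1°–337.5°] simple-harmonic, h=-14: full span → s += -14 → s = 19.0000
seg 5 [337.5°–360°] cycloidal, h=10: θ=345.1° here. β=7.6, B=22.5. 10·(0.3378 − sin(2π·0.3378)/(2π)) = 2.0222 → s = 21.0222

21.0222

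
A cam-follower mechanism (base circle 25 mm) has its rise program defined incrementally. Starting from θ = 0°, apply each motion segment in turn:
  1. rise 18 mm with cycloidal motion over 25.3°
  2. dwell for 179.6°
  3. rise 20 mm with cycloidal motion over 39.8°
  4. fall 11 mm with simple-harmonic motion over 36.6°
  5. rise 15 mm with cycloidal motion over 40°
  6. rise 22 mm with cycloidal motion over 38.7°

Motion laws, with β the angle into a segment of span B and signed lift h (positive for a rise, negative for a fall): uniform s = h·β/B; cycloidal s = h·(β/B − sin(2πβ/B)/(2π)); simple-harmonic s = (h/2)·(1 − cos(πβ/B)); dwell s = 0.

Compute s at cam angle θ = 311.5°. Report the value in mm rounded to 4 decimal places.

seg 1 [0°–25.3°] cycloidal, h=18: full span → s += 18 → s = 18.0000
seg 2 [25.3°–204.9°] dwell: s stays 18.0000
seg 3 [204.9°–244.7°] cycloidal, h=20: full span → s += 20 → s = 38.0000
seg 4 [244.7°–281.3°] simple-harmonic, h=-11: full span → s += -11 → s = 27.0000
seg 5 [281.3°–321.3°] cycloidal, h=15: θ=311.5° here. β=30.2, B=40. 15·(0.7550 − sin(2π·0.7550)/(2π)) = 13.7111 → s = 40.7111

40.7111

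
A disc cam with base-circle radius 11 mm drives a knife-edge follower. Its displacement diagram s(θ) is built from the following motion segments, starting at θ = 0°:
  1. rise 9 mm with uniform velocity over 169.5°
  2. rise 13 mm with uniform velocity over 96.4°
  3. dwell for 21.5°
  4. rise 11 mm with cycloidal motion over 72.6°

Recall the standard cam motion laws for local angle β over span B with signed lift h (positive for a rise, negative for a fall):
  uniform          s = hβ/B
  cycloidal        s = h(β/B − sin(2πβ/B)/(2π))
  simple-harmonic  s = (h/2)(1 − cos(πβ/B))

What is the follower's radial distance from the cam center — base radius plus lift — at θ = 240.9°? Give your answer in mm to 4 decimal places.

seg 1 [0°–169.5°] uniform, h=9: full span → s += 9 → s = 9.0000
seg 2 [169.5°–265.9°] uniform, h=13: θ=240.9° here. β=71.4, B=96.4. 13·71.4/96.4 = 9.6286 → s = 18.6286
radial distance = base radius + s = 11 + 18.6286 = 29.6286

29.6286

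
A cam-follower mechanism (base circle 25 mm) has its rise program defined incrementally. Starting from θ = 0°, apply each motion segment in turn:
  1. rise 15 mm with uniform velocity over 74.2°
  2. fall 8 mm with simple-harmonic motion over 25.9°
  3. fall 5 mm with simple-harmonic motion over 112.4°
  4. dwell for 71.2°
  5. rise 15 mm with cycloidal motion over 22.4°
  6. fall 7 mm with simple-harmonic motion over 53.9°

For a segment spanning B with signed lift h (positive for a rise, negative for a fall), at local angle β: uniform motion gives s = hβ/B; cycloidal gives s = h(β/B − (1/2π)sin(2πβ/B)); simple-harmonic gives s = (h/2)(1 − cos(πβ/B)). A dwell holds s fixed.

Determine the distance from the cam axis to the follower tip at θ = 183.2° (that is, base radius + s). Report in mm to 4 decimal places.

seg 1 [0°–74.2°] uniform, h=15: full span → s += 15 → s = 15.0000
seg 2 [74.2°–100.1°] simple-harmonic, h=-8: full span → s += -8 → s = 7.0000
seg 3 [100.1°–212.5°] simple-harmonic, h=-5: θ=183.2° here. β=83.1, B=112.4. -5/2·(1 − cos(π·0.7393)) = -4.2075 → s = 2.7925
radial distance = base radius + s = 25 + 2.7925 = 27.7925

27.7925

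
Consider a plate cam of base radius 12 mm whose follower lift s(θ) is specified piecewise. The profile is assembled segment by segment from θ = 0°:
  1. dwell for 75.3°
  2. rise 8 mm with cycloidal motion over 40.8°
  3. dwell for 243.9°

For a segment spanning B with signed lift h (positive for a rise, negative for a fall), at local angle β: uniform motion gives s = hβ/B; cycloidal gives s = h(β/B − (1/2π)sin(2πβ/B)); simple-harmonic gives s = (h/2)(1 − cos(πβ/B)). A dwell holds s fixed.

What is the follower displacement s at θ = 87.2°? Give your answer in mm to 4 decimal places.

seg 1 [0°–75.3°] dwell: s stays 0.0000
seg 2 [75.3°–116.1°] cycloidal, h=8: θ=87.2° here. β=11.9, B=40.8. 8·(0.2917 − sin(2π·0.2917)/(2π)) = 1.1035 → s = 1.1035

1.1035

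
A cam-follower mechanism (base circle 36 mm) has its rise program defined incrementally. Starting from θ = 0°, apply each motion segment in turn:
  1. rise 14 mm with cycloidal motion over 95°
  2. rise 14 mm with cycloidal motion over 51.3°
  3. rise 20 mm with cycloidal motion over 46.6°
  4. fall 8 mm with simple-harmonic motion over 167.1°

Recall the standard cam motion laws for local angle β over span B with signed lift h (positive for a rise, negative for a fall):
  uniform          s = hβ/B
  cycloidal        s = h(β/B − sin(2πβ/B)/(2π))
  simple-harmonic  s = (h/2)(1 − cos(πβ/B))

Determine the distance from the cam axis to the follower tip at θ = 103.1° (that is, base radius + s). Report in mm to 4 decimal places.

seg 1 [0°–95°] cycloidal, h=14: full span → s += 14 → s = 14.0000
seg 2 [95°–146.3°] cycloidal, h=14: θ=103.1° here. β=8.1, B=51.3. 14·(0.1579 − sin(2π·0.1579)/(2π)) = 0.3452 → s = 14.3452
radial distance = base radius + s = 36 + 14.3452 = 50.3452

50.3452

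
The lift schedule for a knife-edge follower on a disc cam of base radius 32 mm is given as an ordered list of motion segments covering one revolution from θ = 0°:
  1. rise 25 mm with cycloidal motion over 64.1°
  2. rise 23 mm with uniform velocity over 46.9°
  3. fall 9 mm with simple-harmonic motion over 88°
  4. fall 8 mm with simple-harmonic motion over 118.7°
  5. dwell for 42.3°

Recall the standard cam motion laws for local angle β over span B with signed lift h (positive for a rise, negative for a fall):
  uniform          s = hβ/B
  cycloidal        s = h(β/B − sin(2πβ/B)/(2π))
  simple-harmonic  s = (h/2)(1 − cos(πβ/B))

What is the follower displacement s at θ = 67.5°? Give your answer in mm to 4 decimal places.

seg 1 [0°–64.1°] cycloidal, h=25: full span → s += 25 → s = 25.0000
seg 2 [64.1°–111°] uniform, h=23: θ=67.5° here. β=3.4, B=46.9. 23·3.4/46.9 = 1.6674 → s = 26.6674

26.6674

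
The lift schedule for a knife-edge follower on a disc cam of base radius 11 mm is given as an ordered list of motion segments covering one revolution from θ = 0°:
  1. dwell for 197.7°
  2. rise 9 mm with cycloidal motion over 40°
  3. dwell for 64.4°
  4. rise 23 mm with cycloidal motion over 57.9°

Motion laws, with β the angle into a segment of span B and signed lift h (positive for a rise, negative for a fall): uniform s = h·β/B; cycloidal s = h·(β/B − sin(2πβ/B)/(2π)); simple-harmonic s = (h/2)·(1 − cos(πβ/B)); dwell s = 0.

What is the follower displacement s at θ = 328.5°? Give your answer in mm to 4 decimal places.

seg 1 [0°–197.7°] dwell: s stays 0.0000
seg 2 [197.7°–237.7°] cycloidal, h=9: full span → s += 9 → s = 9.0000
seg 3 [237.7°–302.1°] dwell: s stays 9.0000
seg 4 [302.1°–360°] cycloidal, h=23: θ=328.5° here. β=26.4, B=57.9. 23·(0.4560 − sin(2π·0.4560)/(2π)) = 9.4870 → s = 18.4870

18.4870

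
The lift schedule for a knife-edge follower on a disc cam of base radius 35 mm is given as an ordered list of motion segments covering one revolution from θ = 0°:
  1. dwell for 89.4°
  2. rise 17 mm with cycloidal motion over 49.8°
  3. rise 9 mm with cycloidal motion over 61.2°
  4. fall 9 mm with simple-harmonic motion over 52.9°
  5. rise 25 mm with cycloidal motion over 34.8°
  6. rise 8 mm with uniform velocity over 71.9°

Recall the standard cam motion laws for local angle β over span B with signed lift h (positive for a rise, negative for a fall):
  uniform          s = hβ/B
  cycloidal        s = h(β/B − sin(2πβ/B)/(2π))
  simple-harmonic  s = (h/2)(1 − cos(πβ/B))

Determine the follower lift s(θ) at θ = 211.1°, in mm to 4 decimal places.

seg 1 [0°–89.4°] dwell: s stays 0.0000
seg 2 [89.4°–139.2°] cycloidal, h=17: full span → s += 17 → s = 17.0000
seg 3 [139.2°–200.4°] cycloidal, h=9: full span → s += 9 → s = 26.0000
seg 4 [200.4°–253.3°] simple-harmonic, h=-9: θ=211.1° here. β=10.7, B=52.9. -9/2·(1 − cos(π·0.2023)) = -0.8784 → s = 25.1216

25.1216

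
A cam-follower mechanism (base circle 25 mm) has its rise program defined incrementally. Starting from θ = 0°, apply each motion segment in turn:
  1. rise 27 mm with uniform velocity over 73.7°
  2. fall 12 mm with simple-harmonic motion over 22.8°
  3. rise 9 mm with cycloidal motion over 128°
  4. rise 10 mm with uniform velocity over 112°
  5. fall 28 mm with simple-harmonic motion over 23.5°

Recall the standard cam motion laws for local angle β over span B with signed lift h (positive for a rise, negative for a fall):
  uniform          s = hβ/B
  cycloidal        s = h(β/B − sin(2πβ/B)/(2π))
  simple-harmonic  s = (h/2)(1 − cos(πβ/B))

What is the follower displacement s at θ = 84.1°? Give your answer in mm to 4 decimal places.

seg 1 [0°–73.7°] uniform, h=27: full span → s += 27 → s = 27.0000
seg 2 [73.7°–96.5°] simple-harmonic, h=-12: θ=84.1° here. β=10.4, B=22.8. -12/2·(1 − cos(π·0.4561)) = -5.1759 → s = 21.8241

21.8241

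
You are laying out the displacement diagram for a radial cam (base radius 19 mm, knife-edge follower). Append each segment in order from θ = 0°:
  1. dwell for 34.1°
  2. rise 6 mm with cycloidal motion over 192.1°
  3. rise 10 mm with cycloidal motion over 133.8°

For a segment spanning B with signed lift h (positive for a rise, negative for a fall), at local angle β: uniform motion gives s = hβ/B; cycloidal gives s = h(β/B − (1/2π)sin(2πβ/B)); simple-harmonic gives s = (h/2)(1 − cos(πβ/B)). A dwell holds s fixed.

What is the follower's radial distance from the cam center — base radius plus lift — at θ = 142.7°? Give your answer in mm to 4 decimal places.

seg 1 [0°–34.1°] dwell: s stays 0.0000
seg 2 [34.1°–226.2°] cycloidal, h=6: θ=142.7° here. β=108.6, B=192.1. 6·(0.5653 − sin(2π·0.5653)/(2π)) = 3.7731 → s = 3.7731
radial distance = base radius + s = 19 + 3.7731 = 22.7731

22.7731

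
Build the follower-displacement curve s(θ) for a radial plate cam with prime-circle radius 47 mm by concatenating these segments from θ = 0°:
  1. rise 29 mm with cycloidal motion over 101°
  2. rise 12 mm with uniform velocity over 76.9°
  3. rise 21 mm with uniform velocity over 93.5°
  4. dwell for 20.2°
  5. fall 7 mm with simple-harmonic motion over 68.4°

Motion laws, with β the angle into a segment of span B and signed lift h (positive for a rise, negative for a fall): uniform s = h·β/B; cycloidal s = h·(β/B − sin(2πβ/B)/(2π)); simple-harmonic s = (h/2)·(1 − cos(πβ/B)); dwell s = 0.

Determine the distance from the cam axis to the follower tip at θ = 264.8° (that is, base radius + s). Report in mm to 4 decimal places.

seg 1 [0°–101°] cycloidal, h=29: full span → s += 29 → s = 29.0000
seg 2 [101°–177.9°] uniform, h=12: full span → s += 12 → s = 41.0000
seg 3 [177.9°–271.4°] uniform, h=21: θ=264.8° here. β=86.9, B=93.5. 21·86.9/93.5 = 19.5176 → s = 60.5176
radial distance = base radius + s = 47 + 60.5176 = 107.5176

107.5176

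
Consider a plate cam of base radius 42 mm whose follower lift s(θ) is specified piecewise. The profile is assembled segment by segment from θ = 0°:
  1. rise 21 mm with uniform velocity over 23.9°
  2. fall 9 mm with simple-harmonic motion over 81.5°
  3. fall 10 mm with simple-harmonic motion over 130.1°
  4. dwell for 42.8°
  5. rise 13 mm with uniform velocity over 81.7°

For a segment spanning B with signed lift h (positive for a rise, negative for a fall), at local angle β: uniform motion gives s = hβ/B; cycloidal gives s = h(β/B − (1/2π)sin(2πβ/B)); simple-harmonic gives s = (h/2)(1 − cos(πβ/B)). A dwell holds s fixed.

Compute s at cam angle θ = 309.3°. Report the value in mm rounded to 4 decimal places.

seg 1 [0°–23.9°] uniform, h=21: full span → s += 21 → s = 21.0000
seg 2 [23.9°–105.4°] simple-harmonic, h=-9: full span → s += -9 → s = 12.0000
seg 3 [105.4°–235.5°] simple-harmonic, h=-10: full span → s += -10 → s = 2.0000
seg 4 [235.5°–278.3°] dwell: s stays 2.0000
seg 5 [278.3°–360°] uniform, h=13: θ=309.3° here. β=31, B=81.7. 13·31/81.7 = 4.9327 → s = 6.9327

6.9327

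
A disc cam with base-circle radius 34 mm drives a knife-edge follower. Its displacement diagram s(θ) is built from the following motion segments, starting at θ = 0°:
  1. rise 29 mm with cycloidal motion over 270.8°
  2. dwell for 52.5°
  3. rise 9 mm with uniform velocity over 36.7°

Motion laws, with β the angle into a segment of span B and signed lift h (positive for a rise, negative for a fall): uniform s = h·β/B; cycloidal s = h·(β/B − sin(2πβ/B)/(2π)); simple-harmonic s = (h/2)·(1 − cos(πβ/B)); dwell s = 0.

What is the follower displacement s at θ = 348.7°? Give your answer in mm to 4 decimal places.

seg 1 [0°–270.8°] cycloidal, h=29: full span → s += 29 → s = 29.0000
seg 2 [270.8°–323.3°] dwell: s stays 29.0000
seg 3 [323.3°–360°] uniform, h=9: θ=348.7° here. β=25.4, B=36.7. 9·25.4/36.7 = 6.2289 → s = 35.2289

35.2289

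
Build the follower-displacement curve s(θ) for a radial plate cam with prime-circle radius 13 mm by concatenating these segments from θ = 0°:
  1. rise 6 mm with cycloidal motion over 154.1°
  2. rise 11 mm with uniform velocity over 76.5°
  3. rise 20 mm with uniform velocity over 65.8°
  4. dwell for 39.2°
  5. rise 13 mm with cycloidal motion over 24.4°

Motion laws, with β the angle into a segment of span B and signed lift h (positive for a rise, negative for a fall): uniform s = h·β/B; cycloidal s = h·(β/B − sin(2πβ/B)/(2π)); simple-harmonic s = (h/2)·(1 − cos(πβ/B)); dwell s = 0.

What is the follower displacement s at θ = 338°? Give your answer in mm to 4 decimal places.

seg 1 [0°–154.1°] cycloidal, h=6: full span → s += 6 → s = 6.0000
seg 2 [154.1°–230.6°] uniform, h=11: full span → s += 11 → s = 17.0000
seg 3 [230.6°–296.4°] uniform, h=20: full span → s += 20 → s = 37.0000
seg 4 [296.4°–335.6°] dwell: s stays 37.0000
seg 5 [335.6°–360°] cycloidal, h=13: θ=338° here. β=2.4, B=24.4. 13·(0.0984 − sin(2π·0.0984)/(2π)) = 0.0799 → s = 37.0799

37.0799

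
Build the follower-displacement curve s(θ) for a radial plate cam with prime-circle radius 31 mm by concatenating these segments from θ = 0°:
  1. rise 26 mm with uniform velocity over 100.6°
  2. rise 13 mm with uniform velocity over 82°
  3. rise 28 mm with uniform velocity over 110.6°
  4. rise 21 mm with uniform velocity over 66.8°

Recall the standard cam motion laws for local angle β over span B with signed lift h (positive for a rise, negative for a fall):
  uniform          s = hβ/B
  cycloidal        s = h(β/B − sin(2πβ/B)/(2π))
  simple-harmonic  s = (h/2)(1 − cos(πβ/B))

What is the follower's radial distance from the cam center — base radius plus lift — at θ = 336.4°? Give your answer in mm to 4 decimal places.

seg 1 [0°–100.6°] uniform, h=26: full span → s += 26 → s = 26.0000
seg 2 [100.6°–182.6°] uniform, h=13: full span → s += 13 → s = 39.0000
seg 3 [182.6°–293.2°] uniform, h=28: full span → s += 28 → s = 67.0000
seg 4 [293.2°–360°] uniform, h=21: θ=336.4° here. β=43.2, B=66.8. 21·43.2/66.8 = 13.5808 → s = 80.5808
radial distance = base radius + s = 31 + 80.5808 = 111.5808

111.5808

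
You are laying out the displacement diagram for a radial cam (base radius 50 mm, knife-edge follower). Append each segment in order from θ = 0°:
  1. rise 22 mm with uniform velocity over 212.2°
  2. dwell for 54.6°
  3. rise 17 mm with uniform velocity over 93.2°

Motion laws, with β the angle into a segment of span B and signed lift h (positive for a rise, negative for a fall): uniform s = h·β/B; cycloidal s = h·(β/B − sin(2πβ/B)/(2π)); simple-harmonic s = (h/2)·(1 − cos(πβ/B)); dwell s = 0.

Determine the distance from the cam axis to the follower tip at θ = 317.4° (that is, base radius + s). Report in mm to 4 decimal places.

seg 1 [0°–212.2°] uniform, h=22: full span → s += 22 → s = 22.0000
seg 2 [212.2°–266.8°] dwell: s stays 22.0000
seg 3 [266.8°–360°] uniform, h=17: θ=317.4° here. β=50.6, B=93.2. 17·50.6/93.2 = 9.2296 → s = 31.2296
radial distance = base radius + s = 50 + 31.2296 = 81.2296

81.2296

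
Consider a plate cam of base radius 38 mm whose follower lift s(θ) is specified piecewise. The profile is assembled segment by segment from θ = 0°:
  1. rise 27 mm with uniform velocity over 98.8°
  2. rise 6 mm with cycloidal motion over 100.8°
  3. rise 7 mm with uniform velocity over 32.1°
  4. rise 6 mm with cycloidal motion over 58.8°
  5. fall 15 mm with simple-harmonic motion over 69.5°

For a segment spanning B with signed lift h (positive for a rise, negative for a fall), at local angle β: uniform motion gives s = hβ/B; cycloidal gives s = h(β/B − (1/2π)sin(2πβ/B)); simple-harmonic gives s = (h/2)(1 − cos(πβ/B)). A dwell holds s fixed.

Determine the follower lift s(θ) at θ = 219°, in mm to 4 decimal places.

seg 1 [0°–98.8°] uniform, h=27: full span → s += 27 → s = 27.0000
seg 2 [98.8°–199.6°] cycloidal, h=6: full span → s += 6 → s = 33.0000
seg 3 [199.6°–231.7°] uniform, h=7: θ=219° here. β=19.4, B=32.1. 7·19.4/32.1 = 4.2305 → s = 37.2305

37.2305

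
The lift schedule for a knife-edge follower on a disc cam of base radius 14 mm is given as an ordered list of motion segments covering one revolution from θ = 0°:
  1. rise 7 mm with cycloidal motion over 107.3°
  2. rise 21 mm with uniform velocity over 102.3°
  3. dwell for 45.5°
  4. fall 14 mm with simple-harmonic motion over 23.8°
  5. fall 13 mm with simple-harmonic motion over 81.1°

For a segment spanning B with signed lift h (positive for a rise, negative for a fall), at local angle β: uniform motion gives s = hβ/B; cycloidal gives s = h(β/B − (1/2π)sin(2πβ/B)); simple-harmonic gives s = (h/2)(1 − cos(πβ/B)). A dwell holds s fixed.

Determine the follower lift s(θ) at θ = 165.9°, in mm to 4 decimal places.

seg 1 [0°–107.3°] cycloidal, h=7: full span → s += 7 → s = 7.0000
seg 2 [107.3°–209.6°] uniform, h=21: θ=165.9° here. β=58.6, B=102.3. 21·58.6/102.3 = 12.0293 → s = 19.0293

19.0293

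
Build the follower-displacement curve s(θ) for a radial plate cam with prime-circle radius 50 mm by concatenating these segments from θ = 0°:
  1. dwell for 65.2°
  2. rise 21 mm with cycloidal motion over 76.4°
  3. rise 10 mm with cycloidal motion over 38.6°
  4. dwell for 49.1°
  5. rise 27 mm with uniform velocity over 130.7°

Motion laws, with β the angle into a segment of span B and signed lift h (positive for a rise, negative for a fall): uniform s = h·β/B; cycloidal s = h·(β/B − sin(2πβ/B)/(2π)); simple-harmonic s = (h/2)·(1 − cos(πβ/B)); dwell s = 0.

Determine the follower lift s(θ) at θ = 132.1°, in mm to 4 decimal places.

seg 1 [0°–65.2°] dwell: s stays 0.0000
seg 2 [65.2°–141.6°] cycloidal, h=21: θ=132.1° here. β=66.9, B=76.4. 21·(0.8757 − sin(2π·0.8757)/(2π)) = 20.7423 → s = 20.7423

20.7423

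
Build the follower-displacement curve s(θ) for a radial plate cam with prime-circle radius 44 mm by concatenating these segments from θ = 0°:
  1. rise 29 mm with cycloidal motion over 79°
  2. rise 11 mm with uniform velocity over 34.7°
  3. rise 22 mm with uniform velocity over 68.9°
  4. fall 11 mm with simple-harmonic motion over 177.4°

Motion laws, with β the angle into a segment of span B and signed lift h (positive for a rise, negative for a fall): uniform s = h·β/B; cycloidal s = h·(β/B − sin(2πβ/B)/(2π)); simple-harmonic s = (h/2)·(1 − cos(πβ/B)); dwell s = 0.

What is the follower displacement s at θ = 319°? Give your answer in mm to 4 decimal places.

seg 1 [0°–79°] cycloidal, h=29: full span → s += 29 → s = 29.0000
seg 2 [79°–113.7°] uniform, h=11: full span → s += 11 → s = 40.0000
seg 3 [113.7°–182.6°] uniform, h=22: full span → s += 22 → s = 62.0000
seg 4 [182.6°–360°] simple-harmonic, h=-11: θ=319° here. β=136.4, B=177.4. -11/2·(1 − cos(π·0.7689)) = -9.6128 → s = 52.3872

52.3872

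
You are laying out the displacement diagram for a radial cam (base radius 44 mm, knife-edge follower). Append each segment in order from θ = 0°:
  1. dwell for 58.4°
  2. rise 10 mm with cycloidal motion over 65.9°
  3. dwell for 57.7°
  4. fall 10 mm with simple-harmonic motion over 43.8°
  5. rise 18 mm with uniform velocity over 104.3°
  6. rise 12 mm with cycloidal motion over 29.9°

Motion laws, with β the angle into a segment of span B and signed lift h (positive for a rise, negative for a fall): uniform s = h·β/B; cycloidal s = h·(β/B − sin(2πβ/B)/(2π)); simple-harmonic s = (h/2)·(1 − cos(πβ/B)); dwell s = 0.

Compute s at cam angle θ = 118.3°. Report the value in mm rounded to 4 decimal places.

seg 1 [0°–58.4°] dwell: s stays 0.0000
seg 2 [58.4°–124.3°] cycloidal, h=10: θ=118.3° here. β=59.9, B=65.9. 10·(0.9090 − sin(2π·0.9090)/(2π)) = 9.9511 → s = 9.9511

9.9511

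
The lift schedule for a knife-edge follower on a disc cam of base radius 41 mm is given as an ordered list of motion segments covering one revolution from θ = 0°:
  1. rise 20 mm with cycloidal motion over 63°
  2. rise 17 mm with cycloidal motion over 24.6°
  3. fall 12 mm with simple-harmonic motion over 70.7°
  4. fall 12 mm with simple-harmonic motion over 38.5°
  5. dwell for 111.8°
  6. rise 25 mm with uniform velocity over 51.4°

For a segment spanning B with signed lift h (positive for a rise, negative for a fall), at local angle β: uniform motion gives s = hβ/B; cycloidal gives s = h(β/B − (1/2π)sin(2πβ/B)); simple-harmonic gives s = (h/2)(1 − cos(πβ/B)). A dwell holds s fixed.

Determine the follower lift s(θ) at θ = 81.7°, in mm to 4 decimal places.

seg 1 [0°–63°] cycloidal, h=20: full span → s += 20 → s = 20.0000
seg 2 [63°–87.6°] cycloidal, h=17: θ=81.7° here. β=18.7, B=24.6. 17·(0.7602 − sin(2π·0.7602)/(2π)) = 15.6229 → s = 35.6229

35.6229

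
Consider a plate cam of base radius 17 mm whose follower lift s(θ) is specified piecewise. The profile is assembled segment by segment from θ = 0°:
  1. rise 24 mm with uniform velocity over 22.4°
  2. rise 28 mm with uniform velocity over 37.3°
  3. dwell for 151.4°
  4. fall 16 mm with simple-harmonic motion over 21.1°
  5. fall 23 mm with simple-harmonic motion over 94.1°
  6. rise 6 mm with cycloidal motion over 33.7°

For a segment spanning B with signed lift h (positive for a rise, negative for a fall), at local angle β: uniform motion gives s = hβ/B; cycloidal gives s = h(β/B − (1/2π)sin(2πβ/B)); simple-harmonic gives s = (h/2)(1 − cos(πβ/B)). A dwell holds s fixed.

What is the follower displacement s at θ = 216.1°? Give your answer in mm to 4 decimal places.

seg 1 [0°–22.4°] uniform, h=24: full span → s += 24 → s = 24.0000
seg 2 [22.4°–59.7°] uniform, h=28: full span → s += 28 → s = 52.0000
seg 3 [59.7°–211.1°] dwell: s stays 52.0000
seg 4 [211.1°–232.2°] simple-harmonic, h=-16: θ=216.1° here. β=5, B=21.1. -16/2·(1 − cos(π·0.2370)) = -2.1163 → s = 49.8837

49.8837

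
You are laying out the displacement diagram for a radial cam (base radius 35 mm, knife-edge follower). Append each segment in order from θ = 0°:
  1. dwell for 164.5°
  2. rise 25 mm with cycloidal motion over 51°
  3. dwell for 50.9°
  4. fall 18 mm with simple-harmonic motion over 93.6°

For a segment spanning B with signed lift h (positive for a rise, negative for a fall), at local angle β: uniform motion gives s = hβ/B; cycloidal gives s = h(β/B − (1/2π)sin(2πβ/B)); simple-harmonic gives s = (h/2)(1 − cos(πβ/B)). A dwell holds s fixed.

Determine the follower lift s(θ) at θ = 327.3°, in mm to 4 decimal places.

seg 1 [0°–164.5°] dwell: s stays 0.0000
seg 2 [164.5°–215.5°] cycloidal, h=25: full span → s += 25 → s = 25.0000
seg 3 [215.5°–266.4°] dwell: s stays 25.0000
seg 4 [266.4°–360°] simple-harmonic, h=-18: θ=327.3° here. β=60.9, B=93.6. -18/2·(1 − cos(π·0.6506)) = -13.1021 → s = 11.8979

11.8979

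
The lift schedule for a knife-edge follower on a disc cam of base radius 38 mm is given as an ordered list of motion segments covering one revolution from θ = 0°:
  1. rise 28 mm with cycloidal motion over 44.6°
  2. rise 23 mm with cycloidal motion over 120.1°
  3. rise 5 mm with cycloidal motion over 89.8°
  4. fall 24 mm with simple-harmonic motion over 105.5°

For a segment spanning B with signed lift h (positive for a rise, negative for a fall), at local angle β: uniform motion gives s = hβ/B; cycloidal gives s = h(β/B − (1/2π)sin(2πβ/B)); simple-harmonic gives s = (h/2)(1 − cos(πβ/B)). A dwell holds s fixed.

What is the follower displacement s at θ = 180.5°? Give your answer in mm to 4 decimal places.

seg 1 [0°–44.6°] cycloidal, h=28: full span → s += 28 → s = 28.0000
seg 2 [44.6°–164.7°] cycloidal, h=23: full span → s += 23 → s = 51.0000
seg 3 [164.7°–254.5°] cycloidal, h=5: θ=180.5° here. β=15.8, B=89.8. 5·(0.1759 − sin(2π·0.1759)/(2π)) = 0.1686 → s = 51.1686

51.1686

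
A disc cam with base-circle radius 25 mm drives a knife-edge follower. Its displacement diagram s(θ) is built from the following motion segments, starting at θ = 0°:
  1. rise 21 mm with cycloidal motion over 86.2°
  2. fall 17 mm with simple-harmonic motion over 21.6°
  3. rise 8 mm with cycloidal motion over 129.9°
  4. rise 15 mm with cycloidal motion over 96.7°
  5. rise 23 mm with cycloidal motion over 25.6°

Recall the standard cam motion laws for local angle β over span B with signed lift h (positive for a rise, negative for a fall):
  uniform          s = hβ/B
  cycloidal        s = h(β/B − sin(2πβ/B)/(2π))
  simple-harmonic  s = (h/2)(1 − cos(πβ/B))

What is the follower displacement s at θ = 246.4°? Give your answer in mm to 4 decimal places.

seg 1 [0°–86.2°] cycloidal, h=21: full span → s += 21 → s = 21.0000
seg 2 [86.2°–107.8°] simple-harmonic, h=-17: full span → s += -17 → s = 4.0000
seg 3 [107.8°–237.7°] cycloidal, h=8: full span → s += 8 → s = 12.0000
seg 4 [237.7°–334.4°] cycloidal, h=15: θ=246.4° here. β=8.7, B=96.7. 15·(0.0900 − sin(2π·0.0900)/(2π)) = 0.0707 → s = 12.0707

12.0707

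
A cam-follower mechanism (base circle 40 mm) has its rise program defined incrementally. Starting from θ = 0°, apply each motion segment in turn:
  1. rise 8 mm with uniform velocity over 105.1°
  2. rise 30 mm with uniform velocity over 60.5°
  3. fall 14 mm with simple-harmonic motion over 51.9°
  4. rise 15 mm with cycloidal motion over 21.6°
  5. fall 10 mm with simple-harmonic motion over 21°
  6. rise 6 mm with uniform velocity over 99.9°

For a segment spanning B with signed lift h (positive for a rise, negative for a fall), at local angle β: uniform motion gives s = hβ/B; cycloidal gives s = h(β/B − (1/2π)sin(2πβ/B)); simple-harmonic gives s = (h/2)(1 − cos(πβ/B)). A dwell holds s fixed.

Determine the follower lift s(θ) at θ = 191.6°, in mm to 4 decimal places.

seg 1 [0°–105.1°] uniform, h=8: full span → s += 8 → s = 8.0000
seg 2 [105.1°–165.6°] uniform, h=30: full span → s += 30 → s = 38.0000
seg 3 [165.6°–217.5°] simple-harmonic, h=-14: θ=191.6° here. β=26, B=51.9. -14/2·(1 − cos(π·0.5010)) = -7.0212 → s = 30.9788

30.9788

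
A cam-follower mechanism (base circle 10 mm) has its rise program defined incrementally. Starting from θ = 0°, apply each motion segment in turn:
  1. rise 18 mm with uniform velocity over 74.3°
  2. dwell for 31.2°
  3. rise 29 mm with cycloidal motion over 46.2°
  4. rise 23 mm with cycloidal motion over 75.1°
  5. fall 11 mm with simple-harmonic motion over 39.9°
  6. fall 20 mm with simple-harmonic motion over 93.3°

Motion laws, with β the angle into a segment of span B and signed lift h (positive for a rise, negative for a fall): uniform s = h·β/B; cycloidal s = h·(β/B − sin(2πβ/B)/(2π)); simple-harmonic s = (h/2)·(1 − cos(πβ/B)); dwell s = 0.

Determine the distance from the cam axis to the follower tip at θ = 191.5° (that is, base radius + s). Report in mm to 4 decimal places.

seg 1 [0°–74.3°] uniform, h=18: full span → s += 18 → s = 18.0000
seg 2 [74.3°–105.5°] dwell: s stays 18.0000
seg 3 [105.5°–151.7°] cycloidal, h=29: full span → s += 29 → s = 47.0000
seg 4 [151.7°–226.8°] cycloidal, h=23: θ=191.5° here. β=39.8, B=75.1. 23·(0.5300 − sin(2π·0.5300)/(2π)) = 12.8741 → s = 59.8741
radial distance = base radius + s = 10 + 59.8741 = 69.8741

69.8741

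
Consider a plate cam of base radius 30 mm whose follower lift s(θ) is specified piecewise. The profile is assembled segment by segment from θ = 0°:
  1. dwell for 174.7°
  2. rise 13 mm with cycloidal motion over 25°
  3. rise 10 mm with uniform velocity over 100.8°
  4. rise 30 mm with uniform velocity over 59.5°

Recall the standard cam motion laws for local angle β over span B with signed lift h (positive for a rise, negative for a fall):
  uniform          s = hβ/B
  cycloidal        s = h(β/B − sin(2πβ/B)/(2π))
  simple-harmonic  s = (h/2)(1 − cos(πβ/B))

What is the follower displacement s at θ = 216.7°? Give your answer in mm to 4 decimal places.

seg 1 [0°–174.7°] dwell: s stays 0.0000
seg 2 [174.7°–199.7°] cycloidal, h=13: full span → s += 13 → s = 13.0000
seg 3 [199.7°–300.5°] uniform, h=10: θ=216.7° here. β=17, B=100.8. 10·17/100.8 = 1.6865 → s = 14.6865

14.6865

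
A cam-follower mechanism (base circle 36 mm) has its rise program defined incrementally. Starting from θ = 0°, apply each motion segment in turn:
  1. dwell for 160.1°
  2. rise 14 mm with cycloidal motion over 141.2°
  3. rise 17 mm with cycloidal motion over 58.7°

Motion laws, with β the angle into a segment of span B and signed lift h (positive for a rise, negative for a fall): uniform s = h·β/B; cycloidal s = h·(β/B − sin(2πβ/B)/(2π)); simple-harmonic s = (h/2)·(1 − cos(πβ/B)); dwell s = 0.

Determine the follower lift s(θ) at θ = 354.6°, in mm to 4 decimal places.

seg 1 [0°–160.1°] dwell: s stays 0.0000
seg 2 [160.1°–301.3°] cycloidal, h=14: full span → s += 14 → s = 14.0000
seg 3 [301.3°–360°] cycloidal, h=17: θ=354.6° here. β=53.3, B=58.7. 17·(0.9080 − sin(2π·0.9080)/(2π)) = 16.9144 → s = 30.9144

30.9144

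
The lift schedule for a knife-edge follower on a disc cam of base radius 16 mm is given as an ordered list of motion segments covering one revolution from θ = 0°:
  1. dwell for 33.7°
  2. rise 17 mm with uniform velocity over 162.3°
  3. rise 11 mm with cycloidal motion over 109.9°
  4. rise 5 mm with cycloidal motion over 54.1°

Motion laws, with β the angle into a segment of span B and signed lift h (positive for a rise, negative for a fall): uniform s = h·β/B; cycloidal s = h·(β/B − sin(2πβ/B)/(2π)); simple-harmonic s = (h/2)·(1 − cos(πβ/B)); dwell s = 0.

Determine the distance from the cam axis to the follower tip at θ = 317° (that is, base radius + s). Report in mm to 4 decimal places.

seg 1 [0°–33.7°] dwell: s stays 0.0000
seg 2 [33.7°–196°] uniform, h=17: full span → s += 17 → s = 17.0000
seg 3 [196°–305.9°] cycloidal, h=11: full span → s += 11 → s = 28.0000
seg 4 [305.9°–360°] cycloidal, h=5: θ=317° here. β=11.1, B=54.1. 5·(0.2052 − sin(2π·0.2052)/(2π)) = 0.2615 → s = 28.2615
radial distance = base radius + s = 16 + 28.2615 = 44.2615

44.2615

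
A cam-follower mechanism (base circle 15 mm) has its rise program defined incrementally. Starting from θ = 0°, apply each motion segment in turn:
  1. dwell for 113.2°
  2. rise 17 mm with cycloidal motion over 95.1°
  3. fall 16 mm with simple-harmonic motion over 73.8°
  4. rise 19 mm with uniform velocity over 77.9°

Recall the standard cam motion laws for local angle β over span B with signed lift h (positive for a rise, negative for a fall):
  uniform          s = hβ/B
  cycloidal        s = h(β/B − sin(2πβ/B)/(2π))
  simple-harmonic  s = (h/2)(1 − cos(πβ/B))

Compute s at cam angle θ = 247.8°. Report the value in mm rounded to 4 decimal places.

seg 1 [0°–113.2°] dwell: s stays 0.0000
seg 2 [113.2°–208.3°] cycloidal, h=17: full span → s += 17 → s = 17.0000
seg 3 [208.3°–282.1°] simple-harmonic, h=-16: θ=247.8° here. β=39.5, B=73.8. -16/2·(1 − cos(π·0.5352)) = -8.8836 → s = 8.1164

8.1164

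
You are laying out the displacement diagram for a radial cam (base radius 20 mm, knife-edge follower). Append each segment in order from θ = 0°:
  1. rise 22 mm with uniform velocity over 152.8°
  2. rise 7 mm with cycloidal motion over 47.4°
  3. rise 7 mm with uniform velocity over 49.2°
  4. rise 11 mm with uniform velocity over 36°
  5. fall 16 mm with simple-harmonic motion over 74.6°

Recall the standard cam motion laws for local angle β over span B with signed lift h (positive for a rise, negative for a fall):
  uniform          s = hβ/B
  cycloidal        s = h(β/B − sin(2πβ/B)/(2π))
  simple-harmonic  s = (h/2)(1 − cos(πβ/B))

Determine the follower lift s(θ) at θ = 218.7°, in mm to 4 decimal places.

seg 1 [0°–152.8°] uniform, h=22: full span → s += 22 → s = 22.0000
seg 2 [152.8°–200.2°] cycloidal, h=7: full span → s += 7 → s = 29.0000
seg 3 [200.2°–249.4°] uniform, h=7: θ=218.7° here. β=18.5, B=49.2. 7·18.5/49.2 = 2.6321 → s = 31.6321

31.6321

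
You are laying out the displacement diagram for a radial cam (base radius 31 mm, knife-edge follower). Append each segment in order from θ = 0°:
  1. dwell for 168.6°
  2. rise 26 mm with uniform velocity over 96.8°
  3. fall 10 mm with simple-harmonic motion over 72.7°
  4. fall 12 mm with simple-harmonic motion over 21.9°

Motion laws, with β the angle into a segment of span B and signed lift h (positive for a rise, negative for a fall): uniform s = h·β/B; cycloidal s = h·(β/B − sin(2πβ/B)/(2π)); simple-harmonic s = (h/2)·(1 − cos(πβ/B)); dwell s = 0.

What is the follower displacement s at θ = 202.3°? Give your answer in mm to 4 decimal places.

seg 1 [0°–168.6°] dwell: s stays 0.0000
seg 2 [168.6°–265.4°] uniform, h=26: θ=202.3° here. β=33.7, B=96.8. 26·33.7/96.8 = 9.0517 → s = 9.0517

9.0517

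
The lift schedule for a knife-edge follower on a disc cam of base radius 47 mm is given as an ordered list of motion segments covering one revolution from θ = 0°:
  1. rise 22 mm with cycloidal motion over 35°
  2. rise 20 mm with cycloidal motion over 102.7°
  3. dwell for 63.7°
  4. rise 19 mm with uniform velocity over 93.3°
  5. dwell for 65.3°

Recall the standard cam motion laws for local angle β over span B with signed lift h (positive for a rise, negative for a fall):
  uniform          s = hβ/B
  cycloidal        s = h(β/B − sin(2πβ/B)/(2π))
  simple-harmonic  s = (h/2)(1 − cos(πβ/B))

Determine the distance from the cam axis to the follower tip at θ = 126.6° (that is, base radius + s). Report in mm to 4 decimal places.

seg 1 [0°–35°] cycloidal, h=22: full span → s += 22 → s = 22.0000
seg 2 [35°–137.7°] cycloidal, h=20: θ=126.6° here. β=91.6, B=102.7. 20·(0.8919 − sin(2π·0.8919)/(2π)) = 19.8376 → s = 41.8376
radial distance = base radius + s = 47 + 41.8376 = 88.8376

88.8376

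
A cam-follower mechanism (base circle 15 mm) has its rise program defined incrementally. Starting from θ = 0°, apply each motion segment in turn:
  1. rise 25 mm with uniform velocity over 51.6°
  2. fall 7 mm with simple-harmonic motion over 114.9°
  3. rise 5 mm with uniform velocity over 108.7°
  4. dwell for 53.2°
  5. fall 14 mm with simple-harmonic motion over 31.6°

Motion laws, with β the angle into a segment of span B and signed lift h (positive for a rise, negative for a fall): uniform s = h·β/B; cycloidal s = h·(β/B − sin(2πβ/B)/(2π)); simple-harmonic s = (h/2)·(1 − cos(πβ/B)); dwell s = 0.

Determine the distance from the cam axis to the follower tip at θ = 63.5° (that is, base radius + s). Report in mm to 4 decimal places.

seg 1 [0°–51.6°] uniform, h=25: full span → s += 25 → s = 25.0000
seg 2 [51.6°–166.5°] simple-harmonic, h=-7: θ=63.5° here. β=11.9, B=114.9. -7/2·(1 − cos(π·0.1036)) = -0.1836 → s = 24.8164
radial distance = base radius + s = 15 + 24.8164 = 39.8164

39.8164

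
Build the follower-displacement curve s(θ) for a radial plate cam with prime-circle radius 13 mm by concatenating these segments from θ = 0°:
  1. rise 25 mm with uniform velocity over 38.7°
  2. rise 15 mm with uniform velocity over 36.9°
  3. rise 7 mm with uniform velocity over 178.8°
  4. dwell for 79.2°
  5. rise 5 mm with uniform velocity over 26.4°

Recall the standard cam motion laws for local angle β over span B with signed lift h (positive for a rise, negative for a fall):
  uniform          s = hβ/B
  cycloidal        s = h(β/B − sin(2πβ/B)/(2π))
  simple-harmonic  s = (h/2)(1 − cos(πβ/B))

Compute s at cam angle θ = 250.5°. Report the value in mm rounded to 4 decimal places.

seg 1 [0°–38.7°] uniform, h=25: full span → s += 25 → s = 25.0000
seg 2 [38.7°–75.6°] uniform, h=15: full span → s += 15 → s = 40.0000
seg 3 [75.6°–254.4°] uniform, h=7: θ=250.5° here. β=174.9, B=178.8. 7·174.9/178.8 = 6.8473 → s = 46.8473

46.8473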